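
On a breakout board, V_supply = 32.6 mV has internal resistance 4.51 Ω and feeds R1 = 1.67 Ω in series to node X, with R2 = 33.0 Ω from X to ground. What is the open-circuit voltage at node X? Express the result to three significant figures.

R1' = 4.51 + 1.67 = 6.180 Ω (source resistance + R1).
V_th is the unloaded tap voltage: V_supply · R2/(R1'+R2) = 32.6 × 0.8423 = 27.46 mV.

V_th ≈ 27.5 mV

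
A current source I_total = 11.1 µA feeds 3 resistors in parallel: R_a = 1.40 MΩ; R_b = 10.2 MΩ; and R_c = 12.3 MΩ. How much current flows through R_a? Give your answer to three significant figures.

I ≈ 8.87 µA

Total conductance ΣG = 1/1.40 + 1/10.2 + 1/12.3 = 0.8936 (units of 1/MΩ).
Current divider: I(R_a) = I_total · G_k/ΣG = 11.1 × (0.7143/0.8936) = 11.1 × 0.7993 = 8.872 µA.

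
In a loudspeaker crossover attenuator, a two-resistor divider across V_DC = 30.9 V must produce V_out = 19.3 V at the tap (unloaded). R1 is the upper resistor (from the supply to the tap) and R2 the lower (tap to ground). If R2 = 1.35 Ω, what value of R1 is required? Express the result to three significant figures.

R1 ≈ 0.811 Ω

The divider ratio is R2/(R1+R2) = 19.3/30.9 = 0.6246.
R1 = R2·(1/k − 1) = 1.35 × 0.6010 = 0.8114 Ω.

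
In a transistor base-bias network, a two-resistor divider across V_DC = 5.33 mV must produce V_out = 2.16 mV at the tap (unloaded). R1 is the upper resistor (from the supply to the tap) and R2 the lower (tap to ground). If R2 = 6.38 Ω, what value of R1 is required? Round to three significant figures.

The divider ratio is R2/(R1+R2) = 2.16/5.33 = 0.4053.
R1 = R2·(1/k − 1) = 6.38 × 1.468 = 9.363 Ω.

R1 ≈ 9.36 Ω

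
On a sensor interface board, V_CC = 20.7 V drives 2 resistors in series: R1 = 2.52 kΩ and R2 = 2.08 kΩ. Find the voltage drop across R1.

V ≈ 11.3 V

ΣR = 2.52 + 2.08 = 4.600 kΩ.
Voltage divider: V = V_CC · (2.520 / 4.600) = 20.7 × 0.5478 = 11.34 V.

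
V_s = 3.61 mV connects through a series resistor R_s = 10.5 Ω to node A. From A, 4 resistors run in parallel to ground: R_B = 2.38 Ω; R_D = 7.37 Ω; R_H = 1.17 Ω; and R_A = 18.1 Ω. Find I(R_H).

I ≈ 0.188 mA

Parallel bank: R_p = 1/(1/2.38 + 1/7.37 + 1/1.17 + 1/18.1) = 0.6822 Ω.
V_A = 3.61 × 0.6822/11.18 = 0.2202 mV.
Branch current I = V_A/R_H = 0.2202/1.17 = 0.1882 mA.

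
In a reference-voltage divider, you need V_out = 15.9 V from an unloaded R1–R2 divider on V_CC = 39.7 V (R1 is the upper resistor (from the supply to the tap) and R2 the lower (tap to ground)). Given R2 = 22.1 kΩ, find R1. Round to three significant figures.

V_out/V_CC = R2/(R1+R2) = 0.4005.
Rearranging, R1 = R2·(1−k)/k = 22.1 × 1.497 = 33.08 kΩ.

R1 ≈ 33.1 kΩ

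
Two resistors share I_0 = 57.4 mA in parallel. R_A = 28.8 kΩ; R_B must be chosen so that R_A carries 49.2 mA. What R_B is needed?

R_B ≈ 173 kΩ

The fraction through R_A equals R_B/(R_A+R_B).
With f = 0.8571, R_B = R_A · f/(1−f) = 28.8 × 6.000 = 172.8 kΩ.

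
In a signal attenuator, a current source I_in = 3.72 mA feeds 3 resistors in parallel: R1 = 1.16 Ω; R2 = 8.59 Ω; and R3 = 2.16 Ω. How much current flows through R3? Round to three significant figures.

I ≈ 1.19 mA

Total conductance ΣG = 1/1.16 + 1/8.59 + 1/2.16 = 1.441 (units of 1/Ω).
R3 takes the fraction G_k/ΣG = 0.4630/1.441 = 0.3212, so I = 3.72 × 0.3212 = 1.195 mA.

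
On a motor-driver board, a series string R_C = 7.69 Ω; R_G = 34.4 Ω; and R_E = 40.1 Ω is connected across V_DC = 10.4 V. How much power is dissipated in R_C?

P ≈ 0.123 W

ΣR = 82.19 Ω → I = 10.4/82.19 = 0.1265 A.
P(R_C) = I²·R_C = (0.1265)² × 7.69 = 0.1231 W.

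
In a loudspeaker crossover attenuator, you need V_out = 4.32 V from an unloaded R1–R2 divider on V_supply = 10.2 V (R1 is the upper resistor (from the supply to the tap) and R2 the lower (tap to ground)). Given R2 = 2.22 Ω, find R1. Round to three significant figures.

V_out/V_supply = R2/(R1+R2) = 0.4235.
Rearranging, R1 = R2·(1−k)/k = 2.22 × 1.361 = 3.022 Ω.

R1 ≈ 3.02 Ω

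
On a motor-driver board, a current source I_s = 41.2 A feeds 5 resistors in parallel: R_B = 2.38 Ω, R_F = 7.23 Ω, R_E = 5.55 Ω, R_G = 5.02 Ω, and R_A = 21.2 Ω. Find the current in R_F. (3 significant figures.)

ΣG = 1/2.38 + 1/7.23 + 1/5.55 + 1/5.02 + 1/21.2 = 0.9850.
Current divider: I(R_F) = I_s · G_k/ΣG = 41.2 × (0.1383/0.9850) = 41.2 × 0.1404 = 5.785 A.

I ≈ 5.79 A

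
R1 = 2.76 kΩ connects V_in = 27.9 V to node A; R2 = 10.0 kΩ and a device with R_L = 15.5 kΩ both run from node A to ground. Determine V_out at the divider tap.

V_out ≈ 19.2 V

The load sits in parallel with R2, giving an effective lower resistance R2' = R2·R_L/(R2+R_L) = 6.078 kΩ.
Now apply the divider: V_out = 27.9 × 0.6877 = 19.19 V.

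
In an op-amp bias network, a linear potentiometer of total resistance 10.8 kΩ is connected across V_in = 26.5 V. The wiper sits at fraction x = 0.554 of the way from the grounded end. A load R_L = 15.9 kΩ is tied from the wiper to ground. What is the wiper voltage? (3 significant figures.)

V_out ≈ 12.6 V

The pot divides into 4.817 kΩ above the wiper and 5.983 kΩ below.
R_L loads the lower segment: effective lower R = 4.347 kΩ.
V_out = 26.5 × 4.347/(4.817 + 4.347) = 12.57 V.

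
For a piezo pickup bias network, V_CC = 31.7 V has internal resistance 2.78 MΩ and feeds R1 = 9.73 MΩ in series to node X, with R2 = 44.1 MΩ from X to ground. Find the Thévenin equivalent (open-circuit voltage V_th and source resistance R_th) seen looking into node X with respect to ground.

V_th ≈ 24.7 V, R_th ≈ 9.75 MΩ

R1' = 2.78 + 9.73 = 12.51 MΩ (source resistance + R1).
V_th is the unloaded tap voltage: V_CC · R2/(R1'+R2) = 31.7 × 0.7790 = 24.69 V.
Looking into X with the source shorted: R_th = R1'·R2/(R1'+R2) = 12.51 × 44.1/56.61 = 9.745 MΩ.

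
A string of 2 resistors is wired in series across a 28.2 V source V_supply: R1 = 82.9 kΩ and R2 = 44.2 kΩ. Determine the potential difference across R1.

ΣR = 82.9 + 44.2 = 127.1 kΩ.
Voltage divider: V = V_supply · (82.90 / 127.1) = 28.2 × 0.6522 = 18.39 V.

V ≈ 18.4 V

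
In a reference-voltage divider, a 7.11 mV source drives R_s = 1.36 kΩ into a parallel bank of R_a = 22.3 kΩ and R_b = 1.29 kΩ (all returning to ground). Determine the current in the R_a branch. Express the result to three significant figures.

I ≈ 0.151 µA

Combine the parallel branches: R_p = (1/22.3 + 1/1.29)⁻¹ = 1.219 kΩ.
V_A = 7.11 × 1.219/2.579 = 3.361 mV.
Branch current I = V_A/R_a = 3.361/22.3 = 0.1507 µA.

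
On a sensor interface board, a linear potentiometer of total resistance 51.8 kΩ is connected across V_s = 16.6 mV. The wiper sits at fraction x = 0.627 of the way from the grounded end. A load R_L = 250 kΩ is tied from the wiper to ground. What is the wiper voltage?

V_out ≈ 9.93 mV

Split the track: R_lower = x·R_p = 32.48 kΩ, R_upper = (1−x)·R_p = 19.32 kΩ.
Lower segment in parallel with the load: 32.48 ‖ 250 = 28.74 kΩ.
Loaded-divider output: V_out = 16.6 × 0.5980 = 9.927 mV.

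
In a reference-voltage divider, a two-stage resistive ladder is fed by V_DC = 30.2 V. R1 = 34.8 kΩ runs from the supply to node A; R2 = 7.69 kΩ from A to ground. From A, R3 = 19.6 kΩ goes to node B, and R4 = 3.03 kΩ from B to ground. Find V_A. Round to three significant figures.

V_A ≈ 4.28 V

Node A sees R2 in parallel with the series input of stage 2, R3 + R4 = 22.63 kΩ.
R2 ‖ (R3+R4) = 5.740 kΩ.
V_A = 30.2 × 5.740/(34.8 + 5.740) = 4.276 V.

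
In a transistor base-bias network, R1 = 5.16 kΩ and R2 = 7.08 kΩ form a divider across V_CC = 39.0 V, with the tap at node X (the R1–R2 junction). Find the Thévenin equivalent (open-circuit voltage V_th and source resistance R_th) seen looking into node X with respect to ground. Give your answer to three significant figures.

With X open, the divider is unloaded: V_th = 39.0 × 7.08/12.24 = 22.56 V.
Zeroing V_CC shorts the top of R1 to ground, so R_th = R1 ‖ R2 = 2.985 kΩ.

V_th ≈ 22.6 V, R_th ≈ 2.98 kΩ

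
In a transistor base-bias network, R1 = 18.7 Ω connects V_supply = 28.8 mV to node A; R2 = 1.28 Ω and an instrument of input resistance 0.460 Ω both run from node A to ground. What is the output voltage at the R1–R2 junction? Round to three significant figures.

V_out ≈ 0.512 mV

The load sits in parallel with R2, giving an effective lower resistance R2' = R2·R_L/(R2+R_L) = 0.3384 Ω.
Then V_out = V_supply · R2'/(R1 + R2') = 28.8 × 0.3384/19.04 = 0.5119 mV.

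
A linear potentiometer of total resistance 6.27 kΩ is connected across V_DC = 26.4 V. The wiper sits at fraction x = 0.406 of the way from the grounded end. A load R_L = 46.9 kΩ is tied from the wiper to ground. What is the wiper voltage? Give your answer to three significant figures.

V_out ≈ 10.4 V

Split the track: R_lower = x·R_p = 2.546 kΩ, R_upper = (1−x)·R_p = 3.724 kΩ.
Lower segment in parallel with the load: 2.546 ‖ 46.9 = 2.415 kΩ.
V_out = 26.4 × 2.415/(3.724 + 2.415) = 10.38 V.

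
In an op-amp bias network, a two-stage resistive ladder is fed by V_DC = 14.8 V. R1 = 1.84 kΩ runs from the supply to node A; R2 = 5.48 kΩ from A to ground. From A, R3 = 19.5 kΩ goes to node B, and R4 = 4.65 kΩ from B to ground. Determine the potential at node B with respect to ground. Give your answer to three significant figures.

Looking into the second stage from A: R3 + R4 = 24.15 kΩ appears in parallel with R2.
R2 ‖ (R3+R4) = 4.466 kΩ.
First divider: V_A = V_DC · 4.466/(1.84 + 4.466) = 10.48 V.
V_B = V_A × 0.1925 = 2.018 V.

V_B ≈ 2.02 V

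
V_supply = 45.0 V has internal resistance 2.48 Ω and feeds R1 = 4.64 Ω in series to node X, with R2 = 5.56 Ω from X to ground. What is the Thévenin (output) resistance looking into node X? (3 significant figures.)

R1' = 2.48 + 4.64 = 7.120 Ω (source resistance + R1).
Zeroing V_supply shorts the top of R1' to ground, so R_th = R1' ‖ R2 = 3.122 Ω.

R_th ≈ 3.12 Ω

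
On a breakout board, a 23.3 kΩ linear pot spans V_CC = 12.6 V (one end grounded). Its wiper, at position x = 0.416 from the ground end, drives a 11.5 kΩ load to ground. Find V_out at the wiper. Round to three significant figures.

V_out ≈ 3.51 V

Lower segment x·R_p = 9.693 kΩ; upper segment (1−x)·R_p = 13.61 kΩ.
(x·R_p) ‖ R_L = 5.260 kΩ.
Loaded-divider output: V_out = 12.6 × 0.2788 = 3.513 V.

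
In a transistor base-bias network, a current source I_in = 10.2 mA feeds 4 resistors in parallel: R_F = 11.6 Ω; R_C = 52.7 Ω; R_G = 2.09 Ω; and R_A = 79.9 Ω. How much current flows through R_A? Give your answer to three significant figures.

I ≈ 0.214 mA

ΣG = 1/11.6 + 1/52.7 + 1/2.09 + 1/79.9 = 0.5962.
By the current-divider rule, I = I_in · G_k/ΣG = 10.2 × 0.02099 = 0.2141 mA.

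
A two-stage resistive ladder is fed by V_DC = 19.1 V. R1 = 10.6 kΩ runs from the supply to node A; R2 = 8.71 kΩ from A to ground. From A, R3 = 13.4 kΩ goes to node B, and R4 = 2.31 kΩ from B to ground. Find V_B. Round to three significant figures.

Node A sees R2 in parallel with the series input of stage 2, R3 + R4 = 15.71 kΩ.
R2 ‖ (R3+R4) = 5.603 kΩ.
So V_A = 19.1 × 0.3458 = 6.605 V.
Stage 2 is unloaded, so V_B = V_A · R4/(R3+R4) = 6.605 × 2.31/15.71 = 0.9712 V.

V_B ≈ 0.971 V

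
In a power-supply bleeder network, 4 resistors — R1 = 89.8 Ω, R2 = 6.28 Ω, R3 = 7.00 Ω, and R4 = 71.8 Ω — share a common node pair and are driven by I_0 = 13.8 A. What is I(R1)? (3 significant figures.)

I ≈ 0.470 A

Conductances: ΣG = 1/89.8 + 1/6.28 + 1/7.00 + 1/71.8 = 0.3272 (1/Ω).
R1 takes the fraction G_k/ΣG = 0.01114/0.3272 = 0.03404, so I = 13.8 × 0.03404 = 0.4697 A.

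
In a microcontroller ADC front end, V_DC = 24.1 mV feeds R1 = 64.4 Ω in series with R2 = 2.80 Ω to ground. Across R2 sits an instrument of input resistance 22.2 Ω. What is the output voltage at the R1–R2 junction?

First combine the lower leg with the load: R2 ‖ R_L = 2.486 Ω.
Voltage divider with the loaded lower leg: V_out = 24.1 × 2.486/(64.4 + 2.486) = 24.1 × 0.03717 = 0.8959 mV.

V_out ≈ 0.896 mV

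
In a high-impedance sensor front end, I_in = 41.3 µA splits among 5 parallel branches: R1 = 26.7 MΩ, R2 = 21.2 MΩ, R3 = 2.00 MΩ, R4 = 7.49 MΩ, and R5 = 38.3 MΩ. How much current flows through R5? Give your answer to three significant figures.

I ≈ 1.45 µA

Total conductance ΣG = 1/26.7 + 1/21.2 + 1/2.00 + 1/7.49 + 1/38.3 = 0.7442 (units of 1/MΩ).
Current divider: I(R5) = I_in · G_k/ΣG = 41.3 × (0.02611/0.7442) = 41.3 × 0.03508 = 1.449 µA.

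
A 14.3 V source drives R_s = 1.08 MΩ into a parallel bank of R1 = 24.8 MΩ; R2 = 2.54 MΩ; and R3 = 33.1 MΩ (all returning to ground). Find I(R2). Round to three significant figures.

I ≈ 3.75 µA

Parallel bank: R_p = 1/(1/24.8 + 1/2.54 + 1/33.1) = 2.154 MΩ.
Node voltage V_A = V_s · R_p/(R_s + R_p) = 14.3 × 0.6661 = 9.525 V.
I(R2) = V_A / R2 = 9.525/2.54 = 3.750 µA.
(Equivalently: I_total = 4.422 µA, then current-divider fraction G_k/ΣG = 0.8481.)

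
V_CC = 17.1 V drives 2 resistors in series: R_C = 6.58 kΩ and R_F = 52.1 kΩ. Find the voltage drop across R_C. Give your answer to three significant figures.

Series total: ΣR = 6.58 + 52.1 = 58.68 kΩ.
Voltage divider: V = V_CC · (6.580 / 58.68) = 17.1 × 0.1121 = 1.917 V.

V ≈ 1.92 V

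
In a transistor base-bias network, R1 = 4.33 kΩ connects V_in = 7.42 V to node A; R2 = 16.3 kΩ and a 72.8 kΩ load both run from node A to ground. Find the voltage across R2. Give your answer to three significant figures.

V_out ≈ 5.60 V

The load sits in parallel with R2, giving an effective lower resistance R2' = R2·R_L/(R2+R_L) = 13.32 kΩ.
Voltage divider with the loaded lower leg: V_out = 7.42 × 13.32/(4.33 + 13.32) = 7.42 × 0.7546 = 5.599 V.
(Unloaded it would be 5.86 V; the load pulls it down.)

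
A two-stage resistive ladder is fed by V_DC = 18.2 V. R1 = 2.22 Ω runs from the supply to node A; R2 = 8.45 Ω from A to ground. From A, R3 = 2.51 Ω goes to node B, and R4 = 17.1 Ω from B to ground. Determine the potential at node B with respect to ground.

V_B ≈ 11.5 V

Node A sees R2 in parallel with the series input of stage 2, R3 + R4 = 19.61 Ω.
R2 ‖ (R3+R4) = 5.905 Ω.
First divider: V_A = V_DC · 5.905/(2.22 + 5.905) = 13.23 V.
V_B = V_A × 0.8720 = 11.53 V.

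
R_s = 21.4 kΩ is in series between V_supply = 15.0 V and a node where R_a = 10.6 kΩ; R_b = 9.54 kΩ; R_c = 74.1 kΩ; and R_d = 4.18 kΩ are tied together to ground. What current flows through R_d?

I ≈ 0.336 mA

Parallel bank: R_p = 1/(1/10.6 + 1/9.54 + 1/74.1 + 1/4.18) = 2.213 kΩ.
V_A = 15.0 × 2.213/23.61 = 1.406 V.
Branch current I = V_A/R_d = 1.406/4.18 = 0.3363 mA.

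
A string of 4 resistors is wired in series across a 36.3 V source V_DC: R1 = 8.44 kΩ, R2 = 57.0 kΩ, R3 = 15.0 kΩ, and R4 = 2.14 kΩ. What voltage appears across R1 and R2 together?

Series total: ΣR = 8.44 + 57.0 + 15.0 + 2.14 = 82.58 kΩ.
R_{R1..R2} = 8.44 + 57.0 = 65.44 kΩ.
V = V_DC · R/ΣR = 36.3 × 0.7924 = 28.77 V.

V ≈ 28.8 V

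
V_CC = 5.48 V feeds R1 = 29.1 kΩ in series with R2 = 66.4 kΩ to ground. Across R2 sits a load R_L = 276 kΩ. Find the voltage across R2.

V_out ≈ 3.55 V

R2 ‖ R_L = (66.4 × 276)/(66.4 + 276) = 53.52 kΩ.
Voltage divider with the loaded lower leg: V_out = 5.48 × 53.52/(29.1 + 53.52) = 5.48 × 0.6478 = 3.550 V.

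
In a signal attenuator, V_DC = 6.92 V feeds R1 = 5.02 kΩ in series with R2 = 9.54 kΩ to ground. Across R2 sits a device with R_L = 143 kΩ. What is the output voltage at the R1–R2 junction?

First combine the lower leg with the load: R2 ‖ R_L = 8.943 kΩ.
Voltage divider with the loaded lower leg: V_out = 6.92 × 8.943/(5.02 + 8.943) = 6.92 × 0.6405 = 4.432 V.

V_out ≈ 4.43 V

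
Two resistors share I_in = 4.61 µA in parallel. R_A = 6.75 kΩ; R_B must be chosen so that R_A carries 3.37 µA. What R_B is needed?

The fraction through R_A equals R_B/(R_A+R_B).
With f = 0.7310, R_B = R_A · f/(1−f) = 6.75 × 2.718 = 18.34 kΩ.

R_B ≈ 18.3 kΩ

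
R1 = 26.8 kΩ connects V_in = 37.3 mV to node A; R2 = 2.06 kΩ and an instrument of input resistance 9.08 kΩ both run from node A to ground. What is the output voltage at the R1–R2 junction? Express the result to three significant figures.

V_out ≈ 2.20 mV

R2 ‖ R_L = (2.06 × 9.08)/(2.06 + 9.08) = 1.679 kΩ.
Then V_out = V_in · R2'/(R1 + R2') = 37.3 × 1.679/28.48 = 2.199 mV.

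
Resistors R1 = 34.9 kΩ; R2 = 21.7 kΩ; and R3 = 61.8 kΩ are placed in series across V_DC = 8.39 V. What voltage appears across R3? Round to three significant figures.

V ≈ 4.38 V

Total series resistance ΣR = 34.9 + 21.7 + 61.8 = 118.4 kΩ.
By the voltage-divider rule, V = 8.39 × 61.80/118.4 = 4.379 V.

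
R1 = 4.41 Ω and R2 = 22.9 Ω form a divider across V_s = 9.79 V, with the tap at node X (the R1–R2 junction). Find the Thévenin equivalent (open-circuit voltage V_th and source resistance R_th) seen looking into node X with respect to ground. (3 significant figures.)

V_th ≈ 8.21 V, R_th ≈ 3.70 Ω

With X open, the divider is unloaded: V_th = 9.79 × 22.9/27.31 = 8.209 V.
Zeroing V_s shorts the top of R1 to ground, so R_th = R1 ‖ R2 = 3.698 Ω.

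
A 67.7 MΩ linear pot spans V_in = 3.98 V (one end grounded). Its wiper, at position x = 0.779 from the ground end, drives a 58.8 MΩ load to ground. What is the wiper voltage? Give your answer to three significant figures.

V_out ≈ 2.59 V

The pot divides into 14.96 MΩ above the wiper and 52.74 MΩ below.
R_L loads the lower segment: effective lower R = 27.80 MΩ.
V_out = 3.98 × 27.80/(14.96 + 27.80) = 2.588 V.
(Unloaded: V_out = x·V_in = 3.10 V.)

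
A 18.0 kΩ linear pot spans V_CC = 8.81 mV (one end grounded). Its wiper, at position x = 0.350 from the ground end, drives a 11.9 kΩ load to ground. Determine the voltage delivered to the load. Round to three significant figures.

Split the track: R_lower = x·R_p = 6.300 kΩ, R_upper = (1−x)·R_p = 11.70 kΩ.
R_L loads the lower segment: effective lower R = 4.119 kΩ.
V_out = 8.81 × 4.119/(11.70 + 4.119) = 2.294 mV.
(Unloaded: V_out = x·V_CC = 3.08 mV.)

V_out ≈ 2.29 mV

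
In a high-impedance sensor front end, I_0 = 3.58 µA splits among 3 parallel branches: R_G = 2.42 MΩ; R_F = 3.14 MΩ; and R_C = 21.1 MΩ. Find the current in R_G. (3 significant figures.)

ΣG = 1/2.42 + 1/3.14 + 1/21.1 = 0.7791.
Current divider: I(R_G) = I_0 · G_k/ΣG = 3.58 × (0.4132/0.7791) = 3.58 × 0.5304 = 1.899 µA.

I ≈ 1.90 µA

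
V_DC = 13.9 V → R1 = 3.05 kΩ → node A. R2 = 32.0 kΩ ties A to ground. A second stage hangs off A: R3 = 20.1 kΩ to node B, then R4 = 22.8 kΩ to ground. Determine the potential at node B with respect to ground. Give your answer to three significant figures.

Looking into the second stage from A: R3 + R4 = 42.90 kΩ appears in parallel with R2.
Effective lower resistance at A: R2 ‖ 42.90 = 18.33 kΩ.
So V_A = 13.9 × 0.8573 = 11.92 V.
Stage 2 is unloaded, so V_B = V_A · R4/(R3+R4) = 11.92 × 22.8/42.90 = 6.333 V.

V_B ≈ 6.33 V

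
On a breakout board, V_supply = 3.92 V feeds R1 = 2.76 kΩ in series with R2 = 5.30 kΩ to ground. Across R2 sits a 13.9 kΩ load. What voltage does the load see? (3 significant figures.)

R2 ‖ R_L = (5.30 × 13.9)/(5.30 + 13.9) = 3.837 kΩ.
Voltage divider with the loaded lower leg: V_out = 3.92 × 3.837/(2.76 + 3.837) = 3.92 × 0.5816 = 2.280 V.
(Unloaded it would be 2.58 V; the load pulls it down.)

V_out ≈ 2.28 V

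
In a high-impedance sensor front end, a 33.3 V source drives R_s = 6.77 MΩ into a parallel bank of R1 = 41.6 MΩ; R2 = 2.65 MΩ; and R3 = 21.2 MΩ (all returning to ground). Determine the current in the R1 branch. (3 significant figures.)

I ≈ 0.198 µA

Equivalent of the parallel group: R_p = 2.229 MΩ.
V_A by voltage divider: V_A = 33.3 × 2.229/(6.77 + 2.229) = 8.249 V.
I(R1) = V_A / R1 = 8.249/41.6 = 0.1983 µA.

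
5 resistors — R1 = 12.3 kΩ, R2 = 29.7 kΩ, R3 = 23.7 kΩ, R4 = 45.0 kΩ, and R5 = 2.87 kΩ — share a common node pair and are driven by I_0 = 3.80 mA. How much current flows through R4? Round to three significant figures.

I ≈ 0.160 mA

ΣG = 1/12.3 + 1/29.7 + 1/23.7 + 1/45.0 + 1/2.87 = 0.5278.
Current divider: I(R4) = I_0 · G_k/ΣG = 3.80 × (0.02222/0.5278) = 3.80 × 0.04210 = 0.1600 mA.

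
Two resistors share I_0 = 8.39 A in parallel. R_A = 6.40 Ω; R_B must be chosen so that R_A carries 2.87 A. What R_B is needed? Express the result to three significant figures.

Two-branch current divider: I_A = I_0 · R_B/(R_A + R_B).
2.87/8.39 = R_B/(R_A + R_B) → R_B = R_A · (0.3421)/(1 − 0.3421) = 6.40 × 0.5199 = 3.328 Ω.

R_B ≈ 3.33 Ω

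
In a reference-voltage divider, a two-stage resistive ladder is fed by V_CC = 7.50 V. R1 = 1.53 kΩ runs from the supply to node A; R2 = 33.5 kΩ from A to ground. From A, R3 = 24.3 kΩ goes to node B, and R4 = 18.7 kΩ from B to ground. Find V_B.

The second stage (R3 + R4 = 43.00 kΩ) loads node A in parallel with R2.
R2 ‖ (R3+R4) = 18.83 kΩ.
First divider: V_A = V_CC · 18.83/(1.53 + 18.83) = 6.936 V.
V_B = V_A × 0.4349 = 3.017 V.

V_B ≈ 3.02 V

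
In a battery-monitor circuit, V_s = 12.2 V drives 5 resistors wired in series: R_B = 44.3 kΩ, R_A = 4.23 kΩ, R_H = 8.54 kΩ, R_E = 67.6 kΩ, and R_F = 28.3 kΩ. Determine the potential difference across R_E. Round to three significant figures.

V ≈ 5.39 V

ΣR = 44.3 + 4.23 + 8.54 + 67.6 + 28.3 = 153.0 kΩ.
Voltage divider: V = V_s · (67.60 / 153.0) = 12.2 × 0.4419 = 5.391 V.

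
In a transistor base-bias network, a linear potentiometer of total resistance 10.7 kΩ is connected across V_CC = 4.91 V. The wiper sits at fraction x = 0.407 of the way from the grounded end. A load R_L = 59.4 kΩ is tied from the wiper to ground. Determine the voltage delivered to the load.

Split the track: R_lower = x·R_p = 4.355 kΩ, R_upper = (1−x)·R_p = 6.345 kΩ.
Lower segment in parallel with the load: 4.355 ‖ 59.4 = 4.057 kΩ.
V_out = 4.91 × 4.057/(6.345 + 4.057) = 1.915 V.

V_out ≈ 1.92 V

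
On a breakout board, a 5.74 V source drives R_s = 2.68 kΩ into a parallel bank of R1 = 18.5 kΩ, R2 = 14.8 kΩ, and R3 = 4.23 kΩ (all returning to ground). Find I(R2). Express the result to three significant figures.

I ≈ 0.198 mA

Combine the parallel branches: R_p = (1/18.5 + 1/14.8 + 1/4.23)⁻¹ = 2.793 kΩ.
V_A by voltage divider: V_A = 5.74 × 2.793/(2.68 + 2.793) = 2.929 V.
I(R2) = V_A / R2 = 2.929/14.8 = 0.1979 mA.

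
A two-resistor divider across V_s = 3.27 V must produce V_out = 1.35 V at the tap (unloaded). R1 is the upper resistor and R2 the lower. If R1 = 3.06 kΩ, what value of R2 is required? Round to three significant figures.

R2 ≈ 2.15 kΩ

Required fraction k = V_out/V_s = 0.4128.
So R2 = R1 · V_out/(V_s − V_out) = 3.06 × 1.35/(3.27 − 1.35) = 3.06 × 0.7031 = 2.152 kΩ.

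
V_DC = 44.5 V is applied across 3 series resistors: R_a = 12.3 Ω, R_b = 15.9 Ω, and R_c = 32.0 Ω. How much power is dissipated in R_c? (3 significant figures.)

P ≈ 17.5 W

The common current is I = 44.5/60.20 = 0.7392 A.
V(R_c) = I·R = 23.65 V; P = V·I = 23.65 × 0.7392 = 17.49 W.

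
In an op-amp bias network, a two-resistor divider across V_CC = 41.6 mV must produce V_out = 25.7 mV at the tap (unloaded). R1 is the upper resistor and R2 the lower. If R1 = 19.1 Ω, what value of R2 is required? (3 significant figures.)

Required fraction k = V_out/V_CC = 0.6178.
Rearranging, R2 = R1·k/(1−k) = 19.1 × 1.616 = 30.87 Ω.

R2 ≈ 30.9 Ω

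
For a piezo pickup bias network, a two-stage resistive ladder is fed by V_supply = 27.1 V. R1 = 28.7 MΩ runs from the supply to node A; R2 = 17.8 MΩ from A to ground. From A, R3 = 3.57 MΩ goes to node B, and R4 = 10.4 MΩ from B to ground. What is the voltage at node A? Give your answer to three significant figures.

The second stage (R3 + R4 = 13.97 MΩ) loads node A in parallel with R2.
Effective lower resistance at A: R2 ‖ 13.97 = 7.827 MΩ.
First divider: V_A = V_supply · 7.827/(28.7 + 7.827) = 5.807 V.

V_A ≈ 5.81 V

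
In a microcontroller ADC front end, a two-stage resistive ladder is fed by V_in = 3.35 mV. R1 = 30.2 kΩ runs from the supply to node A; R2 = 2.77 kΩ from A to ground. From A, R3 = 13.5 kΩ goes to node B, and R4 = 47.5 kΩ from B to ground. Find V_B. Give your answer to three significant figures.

The second stage (R3 + R4 = 61.00 kΩ) loads node A in parallel with R2.
Effective lower resistance at A: R2 ‖ 61.00 = 2.650 kΩ.
V_A = 3.35 × 2.650/(30.2 + 2.650) = 0.2702 mV.
V_B = V_A × 0.7787 = 0.2104 mV.

V_B ≈ 0.210 mV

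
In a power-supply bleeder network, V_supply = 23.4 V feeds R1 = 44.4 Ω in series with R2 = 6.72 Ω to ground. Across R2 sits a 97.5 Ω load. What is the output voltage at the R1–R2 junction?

R2 ‖ R_L = (6.72 × 97.5)/(6.72 + 97.5) = 6.287 Ω.
Now apply the divider: V_out = 23.4 × 0.1240 = 2.902 V.
(Unloaded it would be 3.08 V; the load pulls it down.)

V_out ≈ 2.90 V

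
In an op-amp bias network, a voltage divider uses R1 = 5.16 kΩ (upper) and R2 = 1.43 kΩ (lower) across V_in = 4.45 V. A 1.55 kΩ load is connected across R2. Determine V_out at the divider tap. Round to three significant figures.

V_out ≈ 0.561 V

First combine the lower leg with the load: R2 ‖ R_L = 0.7438 kΩ.
Voltage divider with the loaded lower leg: V_out = 4.45 × 0.7438/(5.16 + 0.7438) = 4.45 × 0.1260 = 0.5606 V.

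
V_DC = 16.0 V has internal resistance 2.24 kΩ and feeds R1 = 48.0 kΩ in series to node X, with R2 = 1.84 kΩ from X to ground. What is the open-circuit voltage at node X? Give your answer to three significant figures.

R1' = 2.24 + 48.0 = 50.24 kΩ (source resistance + R1).
Open-circuit (no load on X): V_th = V_DC · R2/(R1' + R2) = 16.0 × 1.84/(50.24 + 1.84) = 0.5653 V.

V_th ≈ 0.565 V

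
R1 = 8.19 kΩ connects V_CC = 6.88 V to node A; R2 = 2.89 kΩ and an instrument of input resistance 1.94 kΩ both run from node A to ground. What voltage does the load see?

V_out ≈ 0.854 V

R2 ‖ R_L = (2.89 × 1.94)/(2.89 + 1.94) = 1.161 kΩ.
Voltage divider with the loaded lower leg: V_out = 6.88 × 1.161/(8.19 + 1.161) = 6.88 × 0.1241 = 0.8541 V.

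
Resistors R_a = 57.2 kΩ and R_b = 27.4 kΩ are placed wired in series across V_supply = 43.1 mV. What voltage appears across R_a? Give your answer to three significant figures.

Total series resistance ΣR = 57.2 + 27.4 = 84.60 kΩ.
By the voltage-divider rule, V = 43.1 × 57.20/84.60 = 29.14 mV.

V ≈ 29.1 mV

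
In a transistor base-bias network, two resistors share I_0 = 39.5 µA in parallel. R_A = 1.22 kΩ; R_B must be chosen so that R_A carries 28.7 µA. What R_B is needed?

R_B ≈ 3.24 kΩ

The fraction through R_A equals R_B/(R_A+R_B).
28.7/39.5 = R_B/(R_A + R_B) → R_B = R_A · (0.7266)/(1 − 0.7266) = 1.22 × 2.657 = 3.242 kΩ.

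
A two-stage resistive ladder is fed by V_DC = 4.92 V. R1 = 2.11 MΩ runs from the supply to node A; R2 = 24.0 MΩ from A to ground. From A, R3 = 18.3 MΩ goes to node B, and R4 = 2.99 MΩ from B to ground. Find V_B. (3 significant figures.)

V_B ≈ 0.582 V

Looking into the second stage from A: R3 + R4 = 21.29 MΩ appears in parallel with R2.
R2 ‖ (R3+R4) = 11.28 MΩ.
First divider: V_A = V_DC · 11.28/(2.11 + 11.28) = 4.145 V.
V_B = V_A × 0.1404 = 0.5821 V.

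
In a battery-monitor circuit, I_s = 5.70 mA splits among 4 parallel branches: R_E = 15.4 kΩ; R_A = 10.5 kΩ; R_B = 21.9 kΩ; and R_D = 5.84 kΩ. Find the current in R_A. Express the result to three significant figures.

Total conductance ΣG = 1/15.4 + 1/10.5 + 1/21.9 + 1/5.84 = 0.3771 (units of 1/kΩ).
Current divider: I(R_A) = I_s · G_k/ΣG = 5.70 × (0.09524/0.3771) = 5.70 × 0.2526 = 1.440 mA.

I ≈ 1.44 mA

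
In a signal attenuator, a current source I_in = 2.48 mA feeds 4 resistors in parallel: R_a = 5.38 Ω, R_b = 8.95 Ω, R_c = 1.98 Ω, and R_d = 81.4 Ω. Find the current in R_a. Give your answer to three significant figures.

ΣG = 1/5.38 + 1/8.95 + 1/1.98 + 1/81.4 = 0.8149.
By the current-divider rule, I = I_in · G_k/ΣG = 2.48 × 0.2281 = 0.5656 mA.

I ≈ 0.566 mA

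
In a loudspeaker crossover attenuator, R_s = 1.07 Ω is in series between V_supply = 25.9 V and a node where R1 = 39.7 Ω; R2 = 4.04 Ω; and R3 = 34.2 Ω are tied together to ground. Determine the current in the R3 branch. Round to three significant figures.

Equivalent of the parallel group: R_p = 3.312 Ω.
V_A by voltage divider: V_A = 25.9 × 3.312/(1.07 + 3.312) = 19.58 V.
I(R3) = V_A / R3 = 19.58/34.2 = 0.5724 A.
(Check via current divider: I_total = 5.911 A; share G_k/ΣG = 0.09684 → same result.)

I ≈ 0.572 A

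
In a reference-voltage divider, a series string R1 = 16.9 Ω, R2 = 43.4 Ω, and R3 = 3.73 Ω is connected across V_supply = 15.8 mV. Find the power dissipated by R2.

ΣR = 64.03 Ω → I = 15.8/64.03 = 0.2468 mA.
P = I²R = 0.06089 × 43.4 = 2.643 µW.

P ≈ 2.64 µW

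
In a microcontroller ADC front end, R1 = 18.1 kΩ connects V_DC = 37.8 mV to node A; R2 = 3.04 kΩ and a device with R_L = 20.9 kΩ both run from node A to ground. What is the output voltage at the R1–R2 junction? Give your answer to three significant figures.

The load sits in parallel with R2, giving an effective lower resistance R2' = R2·R_L/(R2+R_L) = 2.654 kΩ.
Voltage divider with the loaded lower leg: V_out = 37.8 × 2.654/(18.1 + 2.654) = 37.8 × 0.1279 = 4.834 mV.
(Unloaded it would be 5.44 mV; the load pulls it down.)

V_out ≈ 4.83 mV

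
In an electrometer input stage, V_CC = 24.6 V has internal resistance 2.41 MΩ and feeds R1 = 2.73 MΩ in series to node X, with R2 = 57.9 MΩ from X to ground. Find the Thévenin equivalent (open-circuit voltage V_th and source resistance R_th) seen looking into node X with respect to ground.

R1' = 2.41 + 2.73 = 5.140 MΩ (source resistance + R1).
Open-circuit (no load on X): V_th = V_CC · R2/(R1' + R2) = 24.6 × 57.9/(5.140 + 57.9) = 22.59 V.
Looking into X with the source shorted: R_th = R1'·R2/(R1'+R2) = 5.140 × 57.9/63.04 = 4.721 MΩ.

V_th ≈ 22.6 V, R_th ≈ 4.72 MΩ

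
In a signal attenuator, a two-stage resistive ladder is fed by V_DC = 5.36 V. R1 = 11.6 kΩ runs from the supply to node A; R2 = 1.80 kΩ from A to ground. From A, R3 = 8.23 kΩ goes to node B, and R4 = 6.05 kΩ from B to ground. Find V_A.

V_A ≈ 0.649 V

The second stage (R3 + R4 = 14.28 kΩ) loads node A in parallel with R2.
R2 ‖ (R3+R4) = 1.599 kΩ.
So V_A = 5.36 × 0.1211 = 0.6492 V.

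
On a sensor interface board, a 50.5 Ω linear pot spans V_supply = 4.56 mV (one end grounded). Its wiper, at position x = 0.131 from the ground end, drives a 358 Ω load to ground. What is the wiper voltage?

Split the track: R_lower = x·R_p = 6.615 Ω, R_upper = (1−x)·R_p = 43.88 Ω.
Lower segment in parallel with the load: 6.615 ‖ 358 = 6.495 Ω.
Then V_out = V_supply · 6.495/(43.88 + 6.495) = 0.5879 mV.

V_out ≈ 0.588 mV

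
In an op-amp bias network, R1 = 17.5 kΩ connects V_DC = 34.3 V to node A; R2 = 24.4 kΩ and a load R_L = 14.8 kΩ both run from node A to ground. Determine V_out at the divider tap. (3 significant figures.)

V_out ≈ 11.8 V

First combine the lower leg with the load: R2 ‖ R_L = 9.212 kΩ.
Now apply the divider: V_out = 34.3 × 0.3449 = 11.83 V.
(Unloaded it would be 20.0 V; the load pulls it down.)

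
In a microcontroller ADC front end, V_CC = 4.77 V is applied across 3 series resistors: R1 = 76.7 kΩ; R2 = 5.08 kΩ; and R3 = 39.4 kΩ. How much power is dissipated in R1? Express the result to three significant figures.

P ≈ 0.119 mW

Series current I = V_CC/ΣR = 4.77/121.2 = 0.03936 mA.
V(R1) = I·R = 3.019 V; P = V·I = 3.019 × 0.03936 = 0.1188 mW.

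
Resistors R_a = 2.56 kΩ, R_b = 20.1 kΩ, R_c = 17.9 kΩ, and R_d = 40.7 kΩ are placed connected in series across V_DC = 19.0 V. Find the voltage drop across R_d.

Total series resistance ΣR = 2.56 + 20.1 + 17.9 + 40.7 = 81.26 kΩ.
Voltage divider: V = V_DC · (40.70 / 81.26) = 19.0 × 0.5009 = 9.516 V.

V ≈ 9.52 V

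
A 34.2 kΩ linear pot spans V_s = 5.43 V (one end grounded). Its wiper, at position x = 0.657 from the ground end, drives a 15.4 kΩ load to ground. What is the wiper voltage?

Lower segment x·R_p = 22.47 kΩ; upper segment (1−x)·R_p = 11.73 kΩ.
(x·R_p) ‖ R_L = 9.137 kΩ.
Loaded-divider output: V_out = 5.43 × 0.4379 = 2.378 V.
(Unloaded: V_out = x·V_s = 3.57 V.)

V_out ≈ 2.38 V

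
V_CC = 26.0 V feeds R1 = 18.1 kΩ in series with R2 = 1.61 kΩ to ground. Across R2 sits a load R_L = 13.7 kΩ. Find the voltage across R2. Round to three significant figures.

First combine the lower leg with the load: R2 ‖ R_L = 1.441 kΩ.
Voltage divider with the loaded lower leg: V_out = 26.0 × 1.441/(18.1 + 1.441) = 26.0 × 0.07373 = 1.917 V.
(Unloaded it would be 2.12 V; the load pulls it down.)

V_out ≈ 1.92 V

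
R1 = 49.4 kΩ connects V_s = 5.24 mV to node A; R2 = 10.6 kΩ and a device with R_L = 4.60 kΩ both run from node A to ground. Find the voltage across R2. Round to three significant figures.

V_out ≈ 0.320 mV

First combine the lower leg with the load: R2 ‖ R_L = 3.208 kΩ.
Then V_out = V_s · R2'/(R1 + R2') = 5.24 × 3.208/52.61 = 0.3195 mV.
(Unloaded it would be 0.926 mV; the load pulls it down.)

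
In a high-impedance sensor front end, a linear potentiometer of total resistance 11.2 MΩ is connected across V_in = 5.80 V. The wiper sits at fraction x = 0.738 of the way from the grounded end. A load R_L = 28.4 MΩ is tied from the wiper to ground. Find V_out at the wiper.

Lower segment x·R_p = 8.266 MΩ; upper segment (1−x)·R_p = 2.934 MΩ.
(x·R_p) ‖ R_L = 6.402 MΩ.
Then V_out = V_in · 6.402/(2.934 + 6.402) = 3.977 V.

V_out ≈ 3.98 V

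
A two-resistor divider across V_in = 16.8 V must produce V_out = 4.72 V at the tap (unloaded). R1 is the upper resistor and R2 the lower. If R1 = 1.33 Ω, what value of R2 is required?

R2 ≈ 0.520 Ω

Required fraction k = V_out/V_in = 0.2810.
R2 = R1 · 0.2810/(1 − 0.2810) = 0.5197 Ω.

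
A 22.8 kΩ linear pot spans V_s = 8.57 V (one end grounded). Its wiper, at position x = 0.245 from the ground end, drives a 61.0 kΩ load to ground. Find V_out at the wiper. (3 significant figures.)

Lower segment x·R_p = 5.586 kΩ; upper segment (1−x)·R_p = 17.21 kΩ.
R_L loads the lower segment: effective lower R = 5.117 kΩ.
Then V_out = V_s · 5.117/(17.21 + 5.117) = 1.964 V.

V_out ≈ 1.96 V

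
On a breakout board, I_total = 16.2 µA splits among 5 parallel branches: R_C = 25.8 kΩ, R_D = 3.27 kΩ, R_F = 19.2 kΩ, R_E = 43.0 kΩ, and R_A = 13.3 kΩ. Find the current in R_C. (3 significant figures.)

I ≈ 1.27 µA

ΣG = 1/25.8 + 1/3.27 + 1/19.2 + 1/43.0 + 1/13.3 = 0.4951.
R_C takes the fraction G_k/ΣG = 0.03876/0.4951 = 0.07829, so I = 16.2 × 0.07829 = 1.268 µA.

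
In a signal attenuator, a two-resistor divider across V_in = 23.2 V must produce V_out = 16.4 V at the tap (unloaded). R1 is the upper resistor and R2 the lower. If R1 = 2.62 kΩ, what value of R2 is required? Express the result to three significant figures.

The divider ratio is R2/(R1+R2) = 16.4/23.2 = 0.7069.
Rearranging, R2 = R1·k/(1−k) = 2.62 × 2.412 = 6.319 kΩ.

R2 ≈ 6.32 kΩ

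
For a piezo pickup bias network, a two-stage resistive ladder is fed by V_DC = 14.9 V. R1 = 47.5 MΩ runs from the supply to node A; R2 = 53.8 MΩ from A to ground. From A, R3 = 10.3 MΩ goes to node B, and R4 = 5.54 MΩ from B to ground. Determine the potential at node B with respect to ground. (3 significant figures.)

V_B ≈ 1.07 V

Looking into the second stage from A: R3 + R4 = 15.84 MΩ appears in parallel with R2.
R2 ‖ (R3+R4) = 12.24 MΩ.
First divider: V_A = V_DC · 12.24/(47.5 + 12.24) = 3.052 V.
V_B = V_A × 0.3497 = 1.068 V.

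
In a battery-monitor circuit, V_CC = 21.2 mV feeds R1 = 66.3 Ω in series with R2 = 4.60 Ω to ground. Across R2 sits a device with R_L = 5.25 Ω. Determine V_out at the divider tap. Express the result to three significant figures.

V_out ≈ 0.756 mV

R2 ‖ R_L = (4.60 × 5.25)/(4.60 + 5.25) = 2.452 Ω.
Voltage divider with the loaded lower leg: V_out = 21.2 × 2.452/(66.3 + 2.452) = 21.2 × 0.03566 = 0.7560 mV.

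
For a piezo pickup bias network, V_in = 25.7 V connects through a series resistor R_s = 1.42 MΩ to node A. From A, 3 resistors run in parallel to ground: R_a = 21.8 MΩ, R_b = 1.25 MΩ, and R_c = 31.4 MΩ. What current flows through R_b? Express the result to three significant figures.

I ≈ 9.15 µA

Parallel bank: R_p = 1/(1/21.8 + 1/1.25 + 1/31.4) = 1.139 MΩ.
Node voltage V_A = V_in · R_p/(R_s + R_p) = 25.7 × 0.4452 = 11.44 V.
Branch current I = V_A/R_b = 11.44/1.25 = 9.153 µA.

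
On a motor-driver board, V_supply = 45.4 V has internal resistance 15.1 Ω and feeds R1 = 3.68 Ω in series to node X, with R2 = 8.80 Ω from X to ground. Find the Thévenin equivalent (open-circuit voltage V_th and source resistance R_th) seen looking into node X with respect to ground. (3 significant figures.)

V_th ≈ 14.5 V, R_th ≈ 5.99 Ω

R1' = 15.1 + 3.68 = 18.78 Ω (source resistance + R1).
Open-circuit (no load on X): V_th = V_supply · R2/(R1' + R2) = 45.4 × 8.80/(18.78 + 8.80) = 14.49 V.
Looking into X with the source shorted: R_th = R1'·R2/(R1'+R2) = 18.78 × 8.80/27.58 = 5.992 Ω.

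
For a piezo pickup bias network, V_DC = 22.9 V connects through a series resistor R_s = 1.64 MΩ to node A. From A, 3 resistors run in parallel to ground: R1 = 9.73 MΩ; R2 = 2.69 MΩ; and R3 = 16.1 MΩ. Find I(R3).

Equivalent of the parallel group: R_p = 1.863 MΩ.
Node voltage V_A = V_DC · R_p/(R_s + R_p) = 22.9 × 0.5319 = 12.18 V.
Branch current I = V_A/R3 = 12.18/16.1 = 0.7565 µA.

I ≈ 0.757 µA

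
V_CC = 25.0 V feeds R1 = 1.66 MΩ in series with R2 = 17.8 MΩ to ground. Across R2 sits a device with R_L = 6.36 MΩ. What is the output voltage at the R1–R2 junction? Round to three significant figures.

V_out ≈ 18.5 V

First combine the lower leg with the load: R2 ‖ R_L = 4.686 MΩ.
Now apply the divider: V_out = 25.0 × 0.7384 = 18.46 V.
(Unloaded it would be 22.9 V; the load pulls it down.)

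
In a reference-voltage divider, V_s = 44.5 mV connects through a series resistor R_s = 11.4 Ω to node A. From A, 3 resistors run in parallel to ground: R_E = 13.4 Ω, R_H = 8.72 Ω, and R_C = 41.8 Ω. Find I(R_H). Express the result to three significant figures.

I ≈ 1.49 mA

Combine the parallel branches: R_p = (1/13.4 + 1/8.72 + 1/41.8)⁻¹ = 4.690 Ω.
Node voltage V_A = V_s · R_p/(R_s + R_p) = 44.5 × 0.2915 = 12.97 mV.
Branch current I = V_A/R_H = 12.97/8.72 = 1.487 mA.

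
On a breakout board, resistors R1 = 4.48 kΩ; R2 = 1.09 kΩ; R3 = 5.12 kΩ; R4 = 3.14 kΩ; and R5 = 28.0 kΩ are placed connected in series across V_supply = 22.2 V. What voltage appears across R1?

ΣR = 4.48 + 1.09 + 5.12 + 3.14 + 28.0 = 41.83 kΩ.
V = V_supply · R/ΣR = 22.2 × 0.1071 = 2.378 V.

V ≈ 2.38 V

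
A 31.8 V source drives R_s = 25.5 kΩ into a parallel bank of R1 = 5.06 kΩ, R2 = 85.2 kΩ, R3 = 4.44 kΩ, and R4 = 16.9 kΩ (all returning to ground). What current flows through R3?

I ≈ 0.527 mA

Combine the parallel branches: R_p = (1/5.06 + 1/85.2 + 1/4.44 + 1/16.9)⁻¹ = 2.025 kΩ.
Node voltage V_A = V_in · R_p/(R_s + R_p) = 31.8 × 0.07358 = 2.340 V.
I(R3) = V_A / R3 = 2.340/4.44 = 0.5270 mA.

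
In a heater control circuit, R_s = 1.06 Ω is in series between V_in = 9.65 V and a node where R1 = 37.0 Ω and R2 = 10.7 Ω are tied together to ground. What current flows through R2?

I ≈ 0.800 A

Equivalent of the parallel group: R_p = 8.300 Ω.
V_A by voltage divider: V_A = 9.65 × 8.300/(1.06 + 8.300) = 8.557 V.
I(R2) = V_A / R2 = 8.557/10.7 = 0.7997 A.
(Equivalently: I_total = 1.031 A, then current-divider fraction G_k/ΣG = 0.7757.)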